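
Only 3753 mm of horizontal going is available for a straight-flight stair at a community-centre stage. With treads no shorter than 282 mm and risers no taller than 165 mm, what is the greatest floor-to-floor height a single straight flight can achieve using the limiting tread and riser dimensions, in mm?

2310 mm

3753 / 282 = 13.31, so 13 treads fit.
Risers = treads + 1 = 14.
Maximum height = 14 × 165 = 2310 mm.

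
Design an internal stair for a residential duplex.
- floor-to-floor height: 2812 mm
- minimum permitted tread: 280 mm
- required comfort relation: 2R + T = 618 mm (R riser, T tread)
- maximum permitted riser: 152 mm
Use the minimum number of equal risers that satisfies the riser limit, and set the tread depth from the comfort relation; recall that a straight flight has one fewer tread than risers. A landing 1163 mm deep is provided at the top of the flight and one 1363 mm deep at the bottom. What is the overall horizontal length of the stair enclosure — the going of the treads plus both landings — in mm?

8322 mm

2812 / 152 = 18.500 → round up to 19 risers.
Each riser is 2812/19 = 148 mm (≤ 152 mm).
From 2R + T = 618: T = 618 − 296 = 322 mm.
19 risers give 18 treads; going = 18 × 322 = 5796 mm.
Add landings: 5796 + 1163 + 1363 = 8322 mm.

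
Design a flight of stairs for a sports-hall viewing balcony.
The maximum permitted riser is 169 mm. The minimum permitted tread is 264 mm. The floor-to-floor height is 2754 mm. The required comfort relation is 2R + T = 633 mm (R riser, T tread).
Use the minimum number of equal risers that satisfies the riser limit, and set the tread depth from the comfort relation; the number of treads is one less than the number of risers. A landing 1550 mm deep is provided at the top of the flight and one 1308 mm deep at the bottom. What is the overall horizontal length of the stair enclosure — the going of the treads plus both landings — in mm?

7802 mm

2754 / 169 = 16.296 → round up to 17 risers.
Each riser is 2754/17 = 162 mm (≤ 169 mm).
T = 633 − 2·162 = 309 mm, which satisfies the 264 mm minimum.
Going = (17 − 1) × 309 = 4944 mm.
Add landings: 4944 + 1550 + 1308 = 7802 mm.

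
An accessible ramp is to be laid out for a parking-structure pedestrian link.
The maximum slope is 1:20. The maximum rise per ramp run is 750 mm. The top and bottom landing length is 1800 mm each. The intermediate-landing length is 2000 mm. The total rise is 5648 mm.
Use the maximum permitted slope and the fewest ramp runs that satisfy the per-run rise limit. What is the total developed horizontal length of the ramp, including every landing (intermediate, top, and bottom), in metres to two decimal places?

130.56 m

5648 / 750 = 7.53, so 8 ramp runs are needed. That means 7 intermediate landings.
Ramp run (horizontal) at 1:20: 5648 × 20 = 112960 mm.
Intermediate landings: 7 × 2000 = 14000 mm.
Top and bottom landings: 2 × 1800 = 3600 mm.
Total = 112960 + 14000 + 3600 = 130560 mm.
= 130.56 m.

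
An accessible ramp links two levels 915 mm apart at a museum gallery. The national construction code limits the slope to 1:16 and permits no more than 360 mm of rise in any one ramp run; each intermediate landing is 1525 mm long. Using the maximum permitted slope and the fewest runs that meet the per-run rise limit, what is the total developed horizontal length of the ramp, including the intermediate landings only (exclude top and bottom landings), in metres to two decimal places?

915 / 360 = 2.542 → round up to 3 ramp runs. That means 2 intermediate landings.
Ramp run (horizontal) at 1:16: 915 × 16 = 14640 mm.
2 intermediate landings contribute 2 × 1525 = 3050 mm.
Developed length = 14640 + 3050 = 17690 mm.
= 17.69 m.

17.69 m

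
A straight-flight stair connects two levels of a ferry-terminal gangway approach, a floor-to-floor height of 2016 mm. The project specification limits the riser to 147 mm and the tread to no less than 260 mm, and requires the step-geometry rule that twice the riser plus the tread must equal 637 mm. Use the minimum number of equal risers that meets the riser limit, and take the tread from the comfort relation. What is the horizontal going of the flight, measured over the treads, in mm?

4537 mm

2016 / 147 = 13.71, so 14 risers are needed.
Each riser is 2016/14 = 144 mm (≤ 147 mm).
Tread T = 637 − 2 × 144 = 349 mm (≥ 260 mm).
Treads = 14 − 1 = 13; going = 13 × 349 = 4537 mm.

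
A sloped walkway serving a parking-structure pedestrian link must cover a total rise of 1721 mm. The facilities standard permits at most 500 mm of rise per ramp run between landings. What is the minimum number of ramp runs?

4 runs

1721 / 500 = 3.442 → round up to 4 ramp runs.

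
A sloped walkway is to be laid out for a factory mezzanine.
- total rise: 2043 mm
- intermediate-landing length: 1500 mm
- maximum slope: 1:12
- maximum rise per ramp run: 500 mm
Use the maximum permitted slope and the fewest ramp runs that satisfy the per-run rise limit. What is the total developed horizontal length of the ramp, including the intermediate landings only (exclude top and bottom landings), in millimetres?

2043 / 500 = 4.09, so 5 ramp runs are needed. That means 4 intermediate landings.
Ramp run (horizontal) at 1:12: 2043 × 12 = 24516 mm.
Intermediate landings: 4 × 1500 = 6000 mm.
Total developed length = 24516 + 6000 = 30516 mm.

30516 mm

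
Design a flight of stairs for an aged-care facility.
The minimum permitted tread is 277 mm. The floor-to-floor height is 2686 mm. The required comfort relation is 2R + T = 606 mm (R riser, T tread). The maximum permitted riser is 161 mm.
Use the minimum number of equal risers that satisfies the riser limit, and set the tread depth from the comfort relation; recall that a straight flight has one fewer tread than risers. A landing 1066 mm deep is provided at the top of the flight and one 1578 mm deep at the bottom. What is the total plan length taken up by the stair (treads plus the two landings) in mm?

7284 mm

At most 161 each: 2686/161 = 16.68, giving 17 risers.
Riser R = 2686 / 17 = 158 mm, within the 161 mm limit.
Tread T = 606 − 2 × 158 = 290 mm (≥ 277 mm).
Treads = 17 − 1 = 16; going = 16 × 290 = 4640 mm.
Enclosure = 4640 + 1066 + 1578 = 7284 mm.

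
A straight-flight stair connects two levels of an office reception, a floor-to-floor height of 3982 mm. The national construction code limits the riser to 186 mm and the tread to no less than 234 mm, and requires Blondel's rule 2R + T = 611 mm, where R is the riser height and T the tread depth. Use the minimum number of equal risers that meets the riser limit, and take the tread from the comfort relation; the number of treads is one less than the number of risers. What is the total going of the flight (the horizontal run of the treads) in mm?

At most 186 each: 3982/186 = 21.41, giving 22 risers.
Riser R = 3982 / 22 = 181 mm, within the 186 mm limit.
T = 611 − 2·181 = 249 mm, which satisfies the 234 mm minimum.
Treads = 22 − 1 = 21; going = 21 × 249 = 5229 mm.

5229 mm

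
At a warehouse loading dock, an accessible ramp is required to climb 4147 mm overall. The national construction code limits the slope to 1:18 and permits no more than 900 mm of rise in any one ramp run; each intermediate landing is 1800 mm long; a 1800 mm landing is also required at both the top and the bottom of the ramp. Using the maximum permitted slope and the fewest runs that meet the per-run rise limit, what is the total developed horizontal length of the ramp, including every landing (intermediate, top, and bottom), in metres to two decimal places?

⌈4147/900⌉ = 5 ramp runs. That means 4 intermediate landings.
Ramp run (horizontal) at 1:18: 4147 × 18 = 74646 mm.
Intermediate landings: 4 × 1800 = 7200 mm.
Top and bottom landings: 2 × 1800 = 3600 mm.
Total = 74646 + 7200 + 3600 = 85446 mm.
= 85.45 m.

85.45 m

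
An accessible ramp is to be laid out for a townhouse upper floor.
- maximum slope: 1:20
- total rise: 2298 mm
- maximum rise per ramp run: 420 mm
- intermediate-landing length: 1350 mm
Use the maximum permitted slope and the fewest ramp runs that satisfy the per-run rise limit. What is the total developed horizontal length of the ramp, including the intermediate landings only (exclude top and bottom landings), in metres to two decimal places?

2298 / 420 = 5.47, so 6 ramp runs are needed. That means 5 intermediate landings.
Ramp run (horizontal) at 1:20: 2298 × 20 = 45960 mm.
5 intermediate landings contribute 5 × 1350 = 6750 mm.
Developed length = 45960 + 6750 = 52710 mm.
= 52.71 m.

52.71 m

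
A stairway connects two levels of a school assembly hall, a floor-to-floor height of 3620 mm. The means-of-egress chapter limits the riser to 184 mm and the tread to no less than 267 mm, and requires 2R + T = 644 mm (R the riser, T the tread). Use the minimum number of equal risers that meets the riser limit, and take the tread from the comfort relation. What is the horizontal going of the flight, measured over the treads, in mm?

3620 / 184 = 19.674 → round up to 20 risers.
Riser R = 3620 / 20 = 181 mm, within the 184 mm limit.
Tread T = 644 − 2 × 181 = 282 mm (≥ 267 mm).
20 risers give 19 treads; going = 19 × 282 = 5358 mm.

5358 mm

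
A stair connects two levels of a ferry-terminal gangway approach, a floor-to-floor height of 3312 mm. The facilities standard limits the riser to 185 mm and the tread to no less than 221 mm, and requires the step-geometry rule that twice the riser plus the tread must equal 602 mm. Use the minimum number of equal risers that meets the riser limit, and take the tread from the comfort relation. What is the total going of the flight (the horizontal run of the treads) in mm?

3312 / 185 = 17.903 → round up to 18 risers.
R = 3312 ÷ 18 = 184 mm.
Tread T = 602 − 2 × 184 = 234 mm (≥ 221 mm).
Treads = 18 − 1 = 17; going = 17 × 234 = 3978 mm.

3978 mm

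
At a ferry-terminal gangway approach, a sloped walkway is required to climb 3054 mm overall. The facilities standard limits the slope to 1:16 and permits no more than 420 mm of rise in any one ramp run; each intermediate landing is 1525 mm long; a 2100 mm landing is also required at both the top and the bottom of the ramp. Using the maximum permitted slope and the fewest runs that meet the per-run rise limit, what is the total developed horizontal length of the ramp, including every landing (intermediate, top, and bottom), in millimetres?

3054 / 420 = 7.27, so 8 ramp runs are needed. That means 7 intermediate landings.
Ramp run (horizontal) at 1:16: 3054 × 16 = 48864 mm.
7 intermediate landings contribute 7 × 1525 = 10675 mm.
Top and bottom landings: 2 × 2100 = 4200 mm.
Total = 48864 + 10675 + 4200 = 63739 mm.

63739 mm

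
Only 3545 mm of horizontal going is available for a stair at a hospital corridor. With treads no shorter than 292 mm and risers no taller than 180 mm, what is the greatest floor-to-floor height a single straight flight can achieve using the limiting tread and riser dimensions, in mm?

Treads that fit: ⌊3545 / 292⌋ = 12.
Risers = treads + 1 = 13.
Maximum height = 13 × 180 = 2340 mm.

2340 mm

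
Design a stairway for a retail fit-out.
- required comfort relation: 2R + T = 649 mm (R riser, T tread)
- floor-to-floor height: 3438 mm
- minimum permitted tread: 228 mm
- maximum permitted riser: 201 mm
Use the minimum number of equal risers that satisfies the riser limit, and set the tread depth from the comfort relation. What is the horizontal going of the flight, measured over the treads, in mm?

3438 / 201 = 17.10, so 18 risers are needed.
Riser R = 3438 / 18 = 191 mm, within the 201 mm limit.
From 2R + T = 649: T = 649 − 382 = 267 mm.
Going = (18 − 1) × 267 = 4539 mm.

4539 mm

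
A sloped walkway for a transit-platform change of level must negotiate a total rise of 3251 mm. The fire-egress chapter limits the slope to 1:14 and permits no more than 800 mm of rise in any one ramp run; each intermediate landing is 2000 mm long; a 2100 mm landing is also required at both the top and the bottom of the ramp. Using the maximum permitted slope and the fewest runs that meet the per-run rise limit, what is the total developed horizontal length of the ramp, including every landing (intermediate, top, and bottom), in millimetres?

3251 / 800 = 4.064 → round up to 5 ramp runs. That means 4 intermediate landings.
Ramp run (horizontal) at 1:14: 3251 × 14 = 45514 mm.
4 intermediate landings contribute 4 × 2000 = 8000 mm.
Top and bottom landings: 2 × 2100 = 4200 mm.
Total = 45514 + 8000 + 4200 = 57714 mm.

57714 mm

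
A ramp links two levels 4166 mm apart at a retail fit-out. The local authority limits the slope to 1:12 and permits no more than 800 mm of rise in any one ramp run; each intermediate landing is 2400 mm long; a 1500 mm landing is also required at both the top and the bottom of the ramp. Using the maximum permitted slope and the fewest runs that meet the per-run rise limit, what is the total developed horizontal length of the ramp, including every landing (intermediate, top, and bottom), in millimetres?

At most 800 each: 4166/800 = 5.21, giving 6 ramp runs. That means 5 intermediate landings.
Ramp run (horizontal) at 1:12: 4166 × 12 = 49992 mm.
5 intermediate landings contribute 5 × 2400 = 12000 mm.
Top and bottom landings: 2 × 1500 = 3000 mm.
Total = 49992 + 12000 + 3000 = 64992 mm.

64992 mm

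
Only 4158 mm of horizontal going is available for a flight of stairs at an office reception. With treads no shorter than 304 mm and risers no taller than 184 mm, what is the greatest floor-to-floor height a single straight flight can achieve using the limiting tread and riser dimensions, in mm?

Treads that fit: ⌊4158 / 304⌋ = 13.
Risers = treads + 1 = 14.
Maximum height = 14 × 184 = 2576 mm.

2576 mm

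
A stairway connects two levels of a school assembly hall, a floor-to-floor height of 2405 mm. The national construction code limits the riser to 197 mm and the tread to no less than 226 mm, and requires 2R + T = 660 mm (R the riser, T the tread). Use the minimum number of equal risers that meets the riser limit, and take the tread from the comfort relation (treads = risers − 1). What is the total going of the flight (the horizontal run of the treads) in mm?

2405 / 197 = 12.208 → round up to 13 risers.
Each riser is 2405/13 = 185 mm (≤ 197 mm).
From 2R + T = 660: T = 660 − 370 = 290 mm.
Going = (13 − 1) × 290 = 3480 mm.

3480 mm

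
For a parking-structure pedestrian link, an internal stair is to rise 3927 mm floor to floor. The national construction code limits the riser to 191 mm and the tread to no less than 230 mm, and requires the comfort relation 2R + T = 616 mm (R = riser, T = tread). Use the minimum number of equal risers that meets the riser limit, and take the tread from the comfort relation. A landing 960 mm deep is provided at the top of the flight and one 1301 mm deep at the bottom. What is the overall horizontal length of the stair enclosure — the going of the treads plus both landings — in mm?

7101 mm

⌈3927/191⌉ = 21 risers.
Each riser is 3927/21 = 187 mm (≤ 191 mm).
T = 616 − 2·187 = 242 mm, which satisfies the 230 mm minimum.
21 risers give 20 treads; going = 20 × 242 = 4840 mm.
Add landings: 4840 + 960 + 1301 = 7101 mm.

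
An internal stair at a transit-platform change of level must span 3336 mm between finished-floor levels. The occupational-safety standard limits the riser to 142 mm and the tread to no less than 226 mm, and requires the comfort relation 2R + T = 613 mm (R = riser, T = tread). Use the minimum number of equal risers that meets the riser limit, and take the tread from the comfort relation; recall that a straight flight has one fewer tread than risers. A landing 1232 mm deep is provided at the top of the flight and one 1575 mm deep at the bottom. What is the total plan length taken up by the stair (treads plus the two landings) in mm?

10512 mm

3336 / 142 = 23.49, so 24 risers are needed.
Riser R = 3336 / 24 = 139 mm, within the 142 mm limit.
Tread T = 613 − 2 × 139 = 335 mm (≥ 226 mm).
Going = (24 − 1) × 335 = 7705 mm.
Add landings: 7705 + 1232 + 1575 = 10512 mm.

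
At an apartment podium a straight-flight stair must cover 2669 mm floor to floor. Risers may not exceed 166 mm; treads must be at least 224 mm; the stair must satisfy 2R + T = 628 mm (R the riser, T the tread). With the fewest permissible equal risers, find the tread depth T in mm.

At most 166 each: 2669/166 = 16.08, giving 17 risers.
Each riser is 2669/17 = 157 mm (≤ 166 mm).
T = 628 − 2·157 = 314 mm, which satisfies the 224 mm minimum.

314 mm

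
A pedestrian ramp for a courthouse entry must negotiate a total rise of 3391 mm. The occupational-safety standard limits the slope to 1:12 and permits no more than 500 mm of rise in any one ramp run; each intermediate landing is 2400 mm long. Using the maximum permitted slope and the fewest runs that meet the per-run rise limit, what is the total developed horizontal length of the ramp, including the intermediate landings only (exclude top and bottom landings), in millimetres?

55092 mm

3391 / 500 = 6.78, so 7 ramp runs are needed. That means 6 intermediate landings.
Ramp run (horizontal) at 1:12: 3391 × 12 = 40692 mm.
6 intermediate landings contribute 6 × 2400 = 14400 mm.
Total developed length = 40692 + 14400 = 55092 mm.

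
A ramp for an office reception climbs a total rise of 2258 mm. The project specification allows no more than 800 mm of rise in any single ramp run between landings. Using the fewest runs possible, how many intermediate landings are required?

⌈2258/800⌉ = 3 ramp runs.
3 runs are separated by 2 intermediate landings.

2 intermediate landings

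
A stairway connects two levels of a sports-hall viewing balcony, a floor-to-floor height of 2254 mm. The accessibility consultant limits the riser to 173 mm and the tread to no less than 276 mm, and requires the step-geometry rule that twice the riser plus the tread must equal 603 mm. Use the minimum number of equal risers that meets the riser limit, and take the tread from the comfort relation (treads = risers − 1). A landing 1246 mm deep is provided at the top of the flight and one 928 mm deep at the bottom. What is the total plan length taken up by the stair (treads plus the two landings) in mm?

2254 / 173 = 13.029 → round up to 14 risers.
Riser R = 2254 / 14 = 161 mm, within the 173 mm limit.
Tread T = 603 − 2 × 161 = 281 mm (≥ 276 mm).
Going = (14 − 1) × 281 = 3653 mm.
Add landings: 3653 + 1246 + 928 = 5827 mm.

5827 mm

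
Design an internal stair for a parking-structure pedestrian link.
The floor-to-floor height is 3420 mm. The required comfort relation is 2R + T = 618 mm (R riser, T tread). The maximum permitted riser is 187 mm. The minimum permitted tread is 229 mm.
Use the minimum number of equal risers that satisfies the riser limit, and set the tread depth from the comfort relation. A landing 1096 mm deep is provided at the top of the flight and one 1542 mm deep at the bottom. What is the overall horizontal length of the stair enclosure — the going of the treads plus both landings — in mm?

7282 mm

⌈3420/187⌉ = 19 risers.
Each riser is 3420/19 = 180 mm (≤ 187 mm).
From 2R + T = 618: T = 618 − 360 = 258 mm.
Treads = 19 − 1 = 18; going = 18 × 258 = 4644 mm.
Add landings: 4644 + 1096 + 1542 = 7282 mm.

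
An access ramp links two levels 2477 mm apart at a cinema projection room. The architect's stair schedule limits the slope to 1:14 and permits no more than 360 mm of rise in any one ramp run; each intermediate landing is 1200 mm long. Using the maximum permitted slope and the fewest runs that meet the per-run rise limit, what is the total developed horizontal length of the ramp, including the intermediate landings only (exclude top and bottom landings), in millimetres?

2477 / 360 = 6.881 → round up to 7 ramp runs. That means 6 intermediate landings.
Horizontal run for 2477 mm of rise at 1:14 is 2477 × 14 = 34678 mm.
6 intermediate landings contribute 6 × 1200 = 7200 mm.
Developed length = 34678 + 7200 = 41878 mm.

41878 mm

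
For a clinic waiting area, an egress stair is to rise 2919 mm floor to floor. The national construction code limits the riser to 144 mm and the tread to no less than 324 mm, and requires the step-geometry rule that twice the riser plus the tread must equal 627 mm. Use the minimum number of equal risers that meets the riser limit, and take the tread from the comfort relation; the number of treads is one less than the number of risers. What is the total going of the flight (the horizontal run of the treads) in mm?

2919 / 144 = 20.271 → round up to 21 risers.
Riser R = 2919 / 21 = 139 mm, within the 144 mm limit.
T = 627 − 2·139 = 349 mm, which satisfies the 324 mm minimum.
Going = (21 − 1) × 349 = 6980 mm.

6980 mm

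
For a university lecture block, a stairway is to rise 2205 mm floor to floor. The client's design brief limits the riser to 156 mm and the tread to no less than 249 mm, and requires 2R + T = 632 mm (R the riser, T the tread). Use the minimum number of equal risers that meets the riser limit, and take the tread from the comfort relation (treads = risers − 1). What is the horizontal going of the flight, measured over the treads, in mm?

At most 156 each: 2205/156 = 14.13, giving 15 risers.
Each riser is 2205/15 = 147 mm (≤ 156 mm).
T = 632 − 2·147 = 338 mm, which satisfies the 249 mm minimum.
Treads = 15 − 1 = 14; going = 14 × 338 = 4732 mm.

4732 mm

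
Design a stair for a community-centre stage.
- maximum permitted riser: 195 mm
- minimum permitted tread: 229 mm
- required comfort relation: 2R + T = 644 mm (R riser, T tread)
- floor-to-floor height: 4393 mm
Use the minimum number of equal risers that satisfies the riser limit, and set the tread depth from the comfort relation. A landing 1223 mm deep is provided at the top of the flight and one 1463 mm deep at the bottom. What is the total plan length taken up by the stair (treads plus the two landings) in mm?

4393 / 195 = 22.53, so 23 risers are needed.
Riser R = 4393 / 23 = 191 mm, within the 195 mm limit.
From 2R + T = 644: T = 644 − 382 = 262 mm.
23 risers give 22 treads; going = 22 × 262 = 5764 mm.
Add landings: 5764 + 1223 + 1463 = 8450 mm.

8450 mm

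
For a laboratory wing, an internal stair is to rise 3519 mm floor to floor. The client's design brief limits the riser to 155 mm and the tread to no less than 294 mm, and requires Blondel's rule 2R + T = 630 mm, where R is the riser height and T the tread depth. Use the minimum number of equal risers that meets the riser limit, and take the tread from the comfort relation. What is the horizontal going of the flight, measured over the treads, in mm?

At most 155 each: 3519/155 = 22.70, giving 23 risers.
Each riser is 3519/23 = 153 mm (≤ 155 mm).
From 2R + T = 630: T = 630 − 306 = 324 mm.
23 risers give 22 treads; going = 22 × 324 = 7128 mm.

7128 mm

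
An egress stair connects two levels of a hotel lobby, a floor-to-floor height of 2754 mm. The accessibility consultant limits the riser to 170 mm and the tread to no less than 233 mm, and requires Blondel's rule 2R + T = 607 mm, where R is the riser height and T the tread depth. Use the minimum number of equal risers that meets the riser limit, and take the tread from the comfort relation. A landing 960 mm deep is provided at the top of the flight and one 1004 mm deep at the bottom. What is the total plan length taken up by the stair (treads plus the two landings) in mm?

6492 mm

At most 170 each: 2754/170 = 16.20, giving 17 risers.
Each riser is 2754/17 = 162 mm (≤ 170 mm).
T = 607 − 2·162 = 283 mm, which satisfies the 233 mm minimum.
Going = (17 − 1) × 283 = 4528 mm.
Add landings: 4528 + 960 + 1004 = 6492 mm.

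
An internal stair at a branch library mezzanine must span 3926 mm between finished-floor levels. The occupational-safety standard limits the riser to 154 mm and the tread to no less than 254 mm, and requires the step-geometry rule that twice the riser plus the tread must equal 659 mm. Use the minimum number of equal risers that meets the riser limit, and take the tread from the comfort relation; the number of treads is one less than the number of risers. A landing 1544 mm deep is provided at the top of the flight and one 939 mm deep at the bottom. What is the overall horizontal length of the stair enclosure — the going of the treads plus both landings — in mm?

3926 / 154 = 25.49, so 26 risers are needed.
R = 3926 ÷ 26 = 151 mm.
From 2R + T = 659: T = 659 − 302 = 357 mm.
26 risers give 25 treads; going = 25 × 357 = 8925 mm.
Enclosure = 8925 + 1544 + 939 = 11408 mm.

11408 mm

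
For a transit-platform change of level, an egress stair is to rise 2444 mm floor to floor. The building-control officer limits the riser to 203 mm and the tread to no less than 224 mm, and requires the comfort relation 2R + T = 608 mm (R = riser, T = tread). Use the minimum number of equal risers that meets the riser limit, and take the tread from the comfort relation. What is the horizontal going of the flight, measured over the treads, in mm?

2784 mm

2444 / 203 = 12.04, so 13 risers are needed.
Each riser is 2444/13 = 188 mm (≤ 203 mm).
From 2R + T = 608: T = 608 − 376 = 232 mm.
13 risers give 12 treads; going = 12 × 232 = 2784 mm.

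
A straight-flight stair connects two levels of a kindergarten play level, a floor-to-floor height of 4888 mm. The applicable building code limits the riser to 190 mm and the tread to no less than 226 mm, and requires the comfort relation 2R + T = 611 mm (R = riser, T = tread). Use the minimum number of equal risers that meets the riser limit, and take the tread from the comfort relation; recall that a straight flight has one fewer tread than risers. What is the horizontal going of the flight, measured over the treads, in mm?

4888 / 190 = 25.73, so 26 risers are needed.
Each riser is 4888/26 = 188 mm (≤ 190 mm).
T = 611 − 2·188 = 235 mm, which satisfies the 226 mm minimum.
Going = (26 − 1) × 235 = 5875 mm.

5875 mm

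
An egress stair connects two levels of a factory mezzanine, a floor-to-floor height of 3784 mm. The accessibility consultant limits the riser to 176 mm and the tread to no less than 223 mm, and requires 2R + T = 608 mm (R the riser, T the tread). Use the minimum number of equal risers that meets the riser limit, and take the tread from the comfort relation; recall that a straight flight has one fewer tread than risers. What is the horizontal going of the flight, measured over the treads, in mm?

At most 176 each: 3784/176 = 21.50, giving 22 risers.
Riser R = 3784 / 22 = 172 mm, within the 176 mm limit.
Tread T = 608 − 2 × 172 = 264 mm (≥ 223 mm).
22 risers give 21 treads; going = 21 × 264 = 5544 mm.

5544 mm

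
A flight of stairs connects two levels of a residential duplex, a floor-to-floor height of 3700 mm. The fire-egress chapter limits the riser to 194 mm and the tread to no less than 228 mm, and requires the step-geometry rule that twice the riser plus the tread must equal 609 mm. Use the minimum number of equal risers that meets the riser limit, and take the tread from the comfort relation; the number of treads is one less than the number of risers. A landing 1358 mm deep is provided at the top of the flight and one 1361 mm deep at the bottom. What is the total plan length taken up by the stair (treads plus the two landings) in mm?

7260 mm

3700 / 194 = 19.07, so 20 risers are needed.
Riser R = 3700 / 20 = 185 mm, within the 194 mm limit.
From 2R + T = 609: T = 609 − 370 = 239 mm.
Going = (20 − 1) × 239 = 4541 mm.
Enclosure = 4541 + 1358 + 1361 = 7260 mm.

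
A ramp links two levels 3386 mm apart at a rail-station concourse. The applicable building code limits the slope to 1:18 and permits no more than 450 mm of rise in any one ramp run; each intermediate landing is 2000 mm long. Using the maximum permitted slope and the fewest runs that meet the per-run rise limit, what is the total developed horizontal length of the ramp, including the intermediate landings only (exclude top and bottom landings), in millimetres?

3386 / 450 = 7.524 → round up to 8 ramp runs. That means 7 intermediate landings.
Horizontal run for 3386 mm of rise at 1:18 is 3386 × 18 = 60948 mm.
7 intermediate landings contribute 7 × 2000 = 14000 mm.
Developed length = 60948 + 14000 = 74948 mm.

74948 mm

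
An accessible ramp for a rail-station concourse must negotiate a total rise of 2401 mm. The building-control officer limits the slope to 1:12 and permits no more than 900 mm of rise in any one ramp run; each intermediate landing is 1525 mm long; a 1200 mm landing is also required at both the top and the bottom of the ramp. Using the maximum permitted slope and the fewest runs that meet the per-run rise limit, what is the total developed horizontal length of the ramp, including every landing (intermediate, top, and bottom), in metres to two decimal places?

⌈2401/900⌉ = 3 ramp runs. That means 2 intermediate landings.
Horizontal run for 2401 mm of rise at 1:12 is 2401 × 12 = 28812 mm.
Intermediate landings: 2 × 1525 = 3050 mm.
Top and bottom landings: 2 × 1200 = 2400 mm.
Total = 28812 + 3050 + 2400 = 34262 mm.
= 34.26 m.

34.26 m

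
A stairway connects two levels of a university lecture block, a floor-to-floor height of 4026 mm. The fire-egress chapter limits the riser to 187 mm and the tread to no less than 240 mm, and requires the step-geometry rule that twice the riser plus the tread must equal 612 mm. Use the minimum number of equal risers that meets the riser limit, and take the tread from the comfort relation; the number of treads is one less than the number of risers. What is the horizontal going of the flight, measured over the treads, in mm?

5166 mm

4026 / 187 = 21.53, so 22 risers are needed.
Each riser is 4026/22 = 183 mm (≤ 187 mm).
T = 612 − 2·183 = 246 mm, which satisfies the 240 mm minimum.
Treads = 22 − 1 = 21; going = 21 × 246 = 5166 mm.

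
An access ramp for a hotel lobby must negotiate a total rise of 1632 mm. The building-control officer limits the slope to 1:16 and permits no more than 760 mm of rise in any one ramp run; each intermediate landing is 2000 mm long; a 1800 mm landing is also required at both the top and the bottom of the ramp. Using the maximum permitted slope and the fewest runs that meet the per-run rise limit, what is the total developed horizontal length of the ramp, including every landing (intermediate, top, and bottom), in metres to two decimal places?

At most 760 each: 1632/760 = 2.15, giving 3 ramp runs. That means 2 intermediate landings.
Horizontal run for 1632 mm of rise at 1:16 is 1632 × 16 = 26112 mm.
Intermediate landings: 2 × 2000 = 4000 mm.
Top and bottom landings: 2 × 1800 = 3600 mm.
Total = 26112 + 4000 + 3600 = 33712 mm.
= 33.71 m.

33.71 m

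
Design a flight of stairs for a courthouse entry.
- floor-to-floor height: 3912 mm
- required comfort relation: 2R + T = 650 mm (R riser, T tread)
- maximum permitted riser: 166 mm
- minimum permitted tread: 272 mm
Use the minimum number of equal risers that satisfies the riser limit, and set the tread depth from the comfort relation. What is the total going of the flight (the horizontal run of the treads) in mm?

At most 166 each: 3912/166 = 23.57, giving 24 risers.
Riser R = 3912 / 24 = 163 mm, within the 166 mm limit.
Tread T = 650 − 2 × 163 = 324 mm (≥ 272 mm).
24 risers give 23 treads; going = 23 × 324 = 7452 mm.

7452 mm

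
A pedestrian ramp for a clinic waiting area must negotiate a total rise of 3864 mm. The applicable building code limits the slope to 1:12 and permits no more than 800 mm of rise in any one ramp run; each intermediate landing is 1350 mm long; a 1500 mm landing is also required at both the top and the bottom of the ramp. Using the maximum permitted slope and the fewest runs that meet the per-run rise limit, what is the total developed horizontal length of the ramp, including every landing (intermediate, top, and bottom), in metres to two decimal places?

54.77 m

⌈3864/800⌉ = 5 ramp runs. That means 4 intermediate landings.
Horizontal run for 3864 mm of rise at 1:12 is 3864 × 12 = 46368 mm.
4 intermediate landings contribute 4 × 1350 = 5400 mm.
Top and bottom landings: 2 × 1500 = 3000 mm.
Total = 46368 + 5400 + 3000 = 54768 mm.
= 54.77 m.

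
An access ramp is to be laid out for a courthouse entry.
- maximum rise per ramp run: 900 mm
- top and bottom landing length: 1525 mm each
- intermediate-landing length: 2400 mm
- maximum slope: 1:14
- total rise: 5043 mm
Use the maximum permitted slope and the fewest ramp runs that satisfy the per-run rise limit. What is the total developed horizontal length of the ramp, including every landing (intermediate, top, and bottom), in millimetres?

At most 900 each: 5043/900 = 5.60, giving 6 ramp runs. That means 5 intermediate landings.
Horizontal run for 5043 mm of rise at 1:14 is 5043 × 14 = 70602 mm.
5 intermediate landings contribute 5 × 2400 = 12000 mm.
Top and bottom landings: 2 × 1525 = 3050 mm.
Total = 70602 + 12000 + 3050 = 85652 mm.

85652 mm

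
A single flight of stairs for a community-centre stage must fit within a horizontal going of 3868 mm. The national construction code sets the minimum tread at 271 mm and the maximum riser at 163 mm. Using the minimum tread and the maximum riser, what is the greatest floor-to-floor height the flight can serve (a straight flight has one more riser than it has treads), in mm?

3868 / 271 = 14.27, so 14 treads fit.
Risers = treads + 1 = 15.
Maximum height = 15 × 163 = 2445 mm.

2445 mm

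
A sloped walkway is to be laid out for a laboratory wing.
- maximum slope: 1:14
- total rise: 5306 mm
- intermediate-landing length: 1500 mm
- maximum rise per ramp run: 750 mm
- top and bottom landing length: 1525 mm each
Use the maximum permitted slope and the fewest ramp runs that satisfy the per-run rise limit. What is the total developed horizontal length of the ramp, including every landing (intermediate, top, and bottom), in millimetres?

At most 750 each: 5306/750 = 7.07, giving 8 ramp runs. That means 7 intermediate landings.
Ramp run (horizontal) at 1:14: 5306 × 14 = 74284 mm.
Intermediate landings: 7 × 1500 = 10500 mm.
Top and bottom landings: 2 × 1525 = 3050 mm.
Total = 74284 + 10500 + 3050 = 87834 mm.

87834 mm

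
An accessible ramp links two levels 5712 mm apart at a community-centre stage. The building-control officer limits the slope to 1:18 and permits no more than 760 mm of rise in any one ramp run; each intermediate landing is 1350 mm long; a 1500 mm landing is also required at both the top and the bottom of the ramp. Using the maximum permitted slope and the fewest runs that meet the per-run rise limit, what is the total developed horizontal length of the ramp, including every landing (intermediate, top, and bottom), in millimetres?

⌈5712/760⌉ = 8 ramp runs. That means 7 intermediate landings.
Ramp run (horizontal) at 1:18: 5712 × 18 = 102816 mm.
7 intermediate landings contribute 7 × 1350 = 9450 mm.
Top and bottom landings: 2 × 1500 = 3000 mm.
Total = 102816 + 9450 + 3000 = 115266 mm.

115266 mm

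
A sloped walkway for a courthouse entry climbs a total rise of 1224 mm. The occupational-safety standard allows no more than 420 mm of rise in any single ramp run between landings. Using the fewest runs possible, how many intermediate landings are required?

At most 420 each: 1224/420 = 2.91, giving 3 ramp runs.
3 runs are separated by 2 intermediate landings.

2 intermediate landings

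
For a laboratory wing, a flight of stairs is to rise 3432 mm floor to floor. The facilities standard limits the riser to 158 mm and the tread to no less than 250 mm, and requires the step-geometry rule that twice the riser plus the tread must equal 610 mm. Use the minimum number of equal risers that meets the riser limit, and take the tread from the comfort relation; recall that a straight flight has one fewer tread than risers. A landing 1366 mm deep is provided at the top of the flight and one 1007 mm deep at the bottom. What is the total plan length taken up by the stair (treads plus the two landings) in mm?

3432 / 158 = 21.72, so 22 risers are needed.
Riser R = 3432 / 22 = 156 mm, within the 158 mm limit.
From 2R + T = 610: T = 610 − 312 = 298 mm.
Going = (22 − 1) × 298 = 6258 mm.
Enclosure = 6258 + 1366 + 1007 = 8631 mm.

8631 mm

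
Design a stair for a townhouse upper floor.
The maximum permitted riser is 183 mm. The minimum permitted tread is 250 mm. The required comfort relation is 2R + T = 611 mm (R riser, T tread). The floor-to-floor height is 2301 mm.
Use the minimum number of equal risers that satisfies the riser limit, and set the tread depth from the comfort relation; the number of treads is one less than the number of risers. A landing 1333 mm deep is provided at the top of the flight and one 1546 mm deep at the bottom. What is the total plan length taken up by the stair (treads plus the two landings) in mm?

⌈2301/183⌉ = 13 risers.
Riser R = 2301 / 13 = 177 mm, within the 183 mm limit.
From 2R + T = 611: T = 611 − 354 = 257 mm.
Going = (13 − 1) × 257 = 3084 mm.
Enclosure = 3084 + 1333 + 1546 = 5963 mm.

5963 mm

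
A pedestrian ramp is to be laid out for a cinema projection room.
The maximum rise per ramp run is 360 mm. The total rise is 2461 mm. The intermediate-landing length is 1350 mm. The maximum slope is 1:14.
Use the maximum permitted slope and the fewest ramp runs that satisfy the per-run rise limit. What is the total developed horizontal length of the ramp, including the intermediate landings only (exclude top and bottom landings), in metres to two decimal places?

42.55 m

⌈2461/360⌉ = 7 ramp runs. That means 6 intermediate landings.
Ramp run (horizontal) at 1:14: 2461 × 14 = 34454 mm.
Intermediate landings: 6 × 1350 = 8100 mm.
Total developed length = 34454 + 8100 = 42554 mm.
= 42.55 m.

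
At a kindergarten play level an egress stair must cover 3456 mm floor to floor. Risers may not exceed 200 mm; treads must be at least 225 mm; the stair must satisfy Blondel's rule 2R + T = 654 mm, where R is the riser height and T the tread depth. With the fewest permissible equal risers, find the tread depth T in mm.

At most 200 each: 3456/200 = 17.28, giving 18 risers.
Each riser is 3456/18 = 192 mm (≤ 200 mm).
Tread T = 654 − 2 × 192 = 270 mm (≥ 225 mm).

270 mm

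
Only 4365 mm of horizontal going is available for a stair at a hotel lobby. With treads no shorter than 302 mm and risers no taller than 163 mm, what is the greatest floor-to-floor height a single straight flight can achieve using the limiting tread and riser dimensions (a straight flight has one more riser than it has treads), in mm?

2445 mm

4365 / 302 = 14.45, so 14 treads fit.
Risers = treads + 1 = 15.
Maximum height = 15 × 163 = 2445 mm.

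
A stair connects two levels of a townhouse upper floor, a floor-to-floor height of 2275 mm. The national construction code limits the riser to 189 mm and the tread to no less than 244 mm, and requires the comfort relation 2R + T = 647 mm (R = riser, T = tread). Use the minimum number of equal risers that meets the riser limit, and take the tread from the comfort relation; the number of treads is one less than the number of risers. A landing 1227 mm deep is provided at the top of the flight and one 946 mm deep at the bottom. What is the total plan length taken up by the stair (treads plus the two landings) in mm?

⌈2275/189⌉ = 13 risers.
R = 2275 ÷ 13 = 175 mm.
Tread T = 647 − 2 × 175 = 297 mm (≥ 244 mm).
13 risers give 12 treads; going = 12 × 297 = 3564 mm.
Enclosure = 3564 + 1227 + 946 = 5737 mm.

5737 mm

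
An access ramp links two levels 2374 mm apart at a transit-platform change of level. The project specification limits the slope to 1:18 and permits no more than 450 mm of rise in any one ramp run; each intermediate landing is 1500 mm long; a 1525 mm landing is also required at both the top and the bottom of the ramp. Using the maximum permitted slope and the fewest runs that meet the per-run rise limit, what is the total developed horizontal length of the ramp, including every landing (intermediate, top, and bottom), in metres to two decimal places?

53.28 m

⌈2374/450⌉ = 6 ramp runs. That means 5 intermediate landings.
Horizontal run for 2374 mm of rise at 1:18 is 2374 × 18 = 42732 mm.
Intermediate landings: 5 × 1500 = 7500 mm.
Top and bottom landings: 2 × 1525 = 3050 mm.
Total = 42732 + 7500 + 3050 = 53282 mm.
= 53.28 m.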